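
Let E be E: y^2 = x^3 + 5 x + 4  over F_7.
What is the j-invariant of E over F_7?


Delta = -16(4 a^3 + 27 b^2) mod 7 = 5
-1728 * (4 a)^3 = -1728 * (4*5)^3 mod 7 = 6
j = 6 * 5^(-1) mod 7 = 4

j = 4 (mod 7)


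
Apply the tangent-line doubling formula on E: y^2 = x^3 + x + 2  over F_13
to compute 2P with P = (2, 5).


Doubling: s = (3 x1^2 + a) / (2 y1)
s = (3*2^2 + 1) / (2*5) mod 13 = 0
x3 = s^2 - 2 x1 mod 13 = 0^2 - 2*2 = 9
y3 = s (x1 - x3) - y1 mod 13 = 0 * (2 - 9) - 5 = 8

2P = (9, 8)


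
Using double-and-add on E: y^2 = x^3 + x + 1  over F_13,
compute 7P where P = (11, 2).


k = 7 = 111_2 (binary, LSB first: 111)
Double-and-add from P = (11, 2):
  bit 0 = 1: acc = O + (11, 2) = (11, 2)
  bit 1 = 1: acc = (11, 2) + (4, 11) = (10, 6)
  bit 2 = 1: acc = (10, 6) + (8, 12) = (4, 2)

7P = (4, 2)


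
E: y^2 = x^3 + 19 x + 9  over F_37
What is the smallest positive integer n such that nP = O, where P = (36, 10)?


Compute successive multiples of P until we hit O:
  1P = (36, 10)
  2P = (28, 21)
  3P = (9, 13)
  4P = (8, 28)
  5P = (34, 31)
  6P = (31, 30)
  7P = (23, 12)
  8P = (24, 28)
  ... (continuing to 23P)
  23P = O

ord(P) = 23


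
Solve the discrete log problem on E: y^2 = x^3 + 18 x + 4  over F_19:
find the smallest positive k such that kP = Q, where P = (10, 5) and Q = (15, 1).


Enumerate multiples of P until we hit Q = (15, 1):
  1P = (10, 5)
  2P = (4, 11)
  3P = (6, 10)
  4P = (1, 17)
  5P = (14, 13)
  6P = (18, 17)
  7P = (17, 13)
  8P = (3, 3)
  9P = (15, 18)
  10P = (0, 2)
  11P = (7, 13)
  12P = (7, 6)
  13P = (0, 17)
  14P = (15, 1)
Match found at i = 14.

k = 14


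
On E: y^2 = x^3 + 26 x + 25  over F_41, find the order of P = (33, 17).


Compute successive multiples of P until we hit O:
  1P = (33, 17)
  2P = (32, 28)
  3P = (15, 31)
  4P = (26, 14)
  5P = (19, 30)
  6P = (34, 22)
  7P = (40, 30)
  8P = (25, 33)
  ... (continuing to 22P)
  22P = O

ord(P) = 22


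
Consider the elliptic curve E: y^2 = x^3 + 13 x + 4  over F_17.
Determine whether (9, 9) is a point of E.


Check whether y^2 = x^3 + 13 x + 4 (mod 17) for (x, y) = (9, 9).
LHS: y^2 = 9^2 mod 17 = 13
RHS: x^3 + 13 x + 4 = 9^3 + 13*9 + 4 mod 17 = 0
LHS != RHS

No, not on the curve


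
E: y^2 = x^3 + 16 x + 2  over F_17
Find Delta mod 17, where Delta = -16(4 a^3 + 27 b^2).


4 a^3 + 27 b^2 = 4*16^3 + 27*2^2 = 16384 + 108 = 16492
Delta = -16 * (16492) = -263872
Delta mod 17 = 2

Delta = 2 (mod 17)


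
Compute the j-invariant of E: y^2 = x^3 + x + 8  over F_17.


Delta = -16(4 a^3 + 27 b^2) mod 17 = 15
-1728 * (4 a)^3 = -1728 * (4*1)^3 mod 17 = 10
j = 10 * 15^(-1) mod 17 = 12

j = 12 (mod 17)


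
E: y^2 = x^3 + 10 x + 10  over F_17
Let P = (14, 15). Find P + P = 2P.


Doubling: s = (3 x1^2 + a) / (2 y1)
s = (3*14^2 + 10) / (2*15) mod 17 = 12
x3 = s^2 - 2 x1 mod 17 = 12^2 - 2*14 = 14
y3 = s (x1 - x3) - y1 mod 17 = 12 * (14 - 14) - 15 = 2

2P = (14, 2)


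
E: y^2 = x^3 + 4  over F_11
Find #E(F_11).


For each x in F_11, count y with y^2 = x^3 + 0 x + 4 mod 11:
  x = 0: RHS = 4, y in [2, 9]  -> 2 point(s)
  x = 1: RHS = 5, y in [4, 7]  -> 2 point(s)
  x = 2: RHS = 1, y in [1, 10]  -> 2 point(s)
  x = 3: RHS = 9, y in [3, 8]  -> 2 point(s)
  x = 6: RHS = 0, y in [0]  -> 1 point(s)
  x = 10: RHS = 3, y in [5, 6]  -> 2 point(s)
Affine points: 11. Add the point at infinity: total = 12.

#E(F_11) = 12


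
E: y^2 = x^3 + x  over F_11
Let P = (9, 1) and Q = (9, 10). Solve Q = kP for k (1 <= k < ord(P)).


Enumerate multiples of P until we hit Q = (9, 10):
  1P = (9, 1)
  2P = (5, 3)
  3P = (0, 0)
  4P = (5, 8)
  5P = (9, 10)
Match found at i = 5.

k = 5


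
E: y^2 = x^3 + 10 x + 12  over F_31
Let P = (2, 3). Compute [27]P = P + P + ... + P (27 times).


k = 27 = 11011_2 (binary, LSB first: 11011)
Double-and-add from P = (2, 3):
  bit 0 = 1: acc = O + (2, 3) = (2, 3)
  bit 1 = 1: acc = (2, 3) + (6, 3) = (23, 28)
  bit 2 = 0: acc unchanged = (23, 28)
  bit 3 = 1: acc = (23, 28) + (9, 5) = (24, 8)
  bit 4 = 1: acc = (24, 8) + (21, 20) = (2, 28)

27P = (2, 28)


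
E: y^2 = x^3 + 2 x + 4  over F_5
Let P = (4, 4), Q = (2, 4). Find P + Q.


P != Q, so use the chord formula.
s = (y2 - y1) / (x2 - x1) = (0) / (3) mod 5 = 0
x3 = s^2 - x1 - x2 mod 5 = 0^2 - 4 - 2 = 4
y3 = s (x1 - x3) - y1 mod 5 = 0 * (4 - 4) - 4 = 1

P + Q = (4, 1)


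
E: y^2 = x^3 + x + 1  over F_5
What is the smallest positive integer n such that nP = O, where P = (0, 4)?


Compute successive multiples of P until we hit O:
  1P = (0, 4)
  2P = (4, 3)
  3P = (2, 4)
  4P = (3, 1)
  5P = (3, 4)
  6P = (2, 1)
  7P = (4, 2)
  8P = (0, 1)
  ... (continuing to 9P)
  9P = O

ord(P) = 9


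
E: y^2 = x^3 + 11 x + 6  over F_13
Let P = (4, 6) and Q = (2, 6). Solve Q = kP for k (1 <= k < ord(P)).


Enumerate multiples of P until we hit Q = (2, 6):
  1P = (4, 6)
  2P = (2, 6)
Match found at i = 2.

k = 2


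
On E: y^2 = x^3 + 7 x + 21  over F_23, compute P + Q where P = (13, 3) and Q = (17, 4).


P != Q, so use the chord formula.
s = (y2 - y1) / (x2 - x1) = (1) / (4) mod 23 = 6
x3 = s^2 - x1 - x2 mod 23 = 6^2 - 13 - 17 = 6
y3 = s (x1 - x3) - y1 mod 23 = 6 * (13 - 6) - 3 = 16

P + Q = (6, 16)


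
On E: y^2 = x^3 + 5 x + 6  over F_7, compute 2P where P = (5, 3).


Doubling: s = (3 x1^2 + a) / (2 y1)
s = (3*5^2 + 5) / (2*3) mod 7 = 4
x3 = s^2 - 2 x1 mod 7 = 4^2 - 2*5 = 6
y3 = s (x1 - x3) - y1 mod 7 = 4 * (5 - 6) - 3 = 0

2P = (6, 0)


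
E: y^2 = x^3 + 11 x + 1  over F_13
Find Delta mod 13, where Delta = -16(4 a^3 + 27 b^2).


4 a^3 + 27 b^2 = 4*11^3 + 27*1^2 = 5324 + 27 = 5351
Delta = -16 * (5351) = -85616
Delta mod 13 = 2

Delta = 2 (mod 13)


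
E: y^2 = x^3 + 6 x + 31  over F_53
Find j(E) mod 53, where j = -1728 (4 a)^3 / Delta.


Delta = -16(4 a^3 + 27 b^2) mod 53 = 6
-1728 * (4 a)^3 = -1728 * (4*6)^3 mod 53 = 23
j = 23 * 6^(-1) mod 53 = 48

j = 48 (mod 53)


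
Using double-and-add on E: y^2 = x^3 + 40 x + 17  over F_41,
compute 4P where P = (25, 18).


k = 4 = 100_2 (binary, LSB first: 001)
Double-and-add from P = (25, 18):
  bit 0 = 0: acc unchanged = O
  bit 1 = 0: acc unchanged = O
  bit 2 = 1: acc = O + (34, 3) = (34, 3)

4P = (34, 3)


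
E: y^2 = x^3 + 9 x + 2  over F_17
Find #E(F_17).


For each x in F_17, count y with y^2 = x^3 + 9 x + 2 mod 17:
  x = 0: RHS = 2, y in [6, 11]  -> 2 point(s)
  x = 4: RHS = 0, y in [0]  -> 1 point(s)
  x = 5: RHS = 2, y in [6, 11]  -> 2 point(s)
  x = 6: RHS = 0, y in [0]  -> 1 point(s)
  x = 7: RHS = 0, y in [0]  -> 1 point(s)
  x = 8: RHS = 8, y in [5, 12]  -> 2 point(s)
  x = 9: RHS = 13, y in [8, 9]  -> 2 point(s)
  x = 10: RHS = 4, y in [2, 15]  -> 2 point(s)
  x = 11: RHS = 4, y in [2, 15]  -> 2 point(s)
  x = 12: RHS = 2, y in [6, 11]  -> 2 point(s)
  x = 13: RHS = 4, y in [2, 15]  -> 2 point(s)
  x = 14: RHS = 16, y in [4, 13]  -> 2 point(s)
  x = 16: RHS = 9, y in [3, 14]  -> 2 point(s)
Affine points: 23. Add the point at infinity: total = 24.

#E(F_17) = 24


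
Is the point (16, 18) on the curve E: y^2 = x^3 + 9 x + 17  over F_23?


Check whether y^2 = x^3 + 9 x + 17 (mod 23) for (x, y) = (16, 18).
LHS: y^2 = 18^2 mod 23 = 2
RHS: x^3 + 9 x + 17 = 16^3 + 9*16 + 17 mod 23 = 2
LHS = RHS

Yes, on the curve


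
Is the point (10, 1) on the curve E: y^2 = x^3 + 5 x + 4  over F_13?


Check whether y^2 = x^3 + 5 x + 4 (mod 13) for (x, y) = (10, 1).
LHS: y^2 = 1^2 mod 13 = 1
RHS: x^3 + 5 x + 4 = 10^3 + 5*10 + 4 mod 13 = 1
LHS = RHS

Yes, on the curve


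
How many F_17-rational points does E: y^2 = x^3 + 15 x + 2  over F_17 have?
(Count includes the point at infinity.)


For each x in F_17, count y with y^2 = x^3 + 15 x + 2 mod 17:
  x = 0: RHS = 2, y in [6, 11]  -> 2 point(s)
  x = 1: RHS = 1, y in [1, 16]  -> 2 point(s)
  x = 5: RHS = 15, y in [7, 10]  -> 2 point(s)
  x = 6: RHS = 2, y in [6, 11]  -> 2 point(s)
  x = 7: RHS = 8, y in [5, 12]  -> 2 point(s)
  x = 9: RHS = 16, y in [4, 13]  -> 2 point(s)
  x = 10: RHS = 13, y in [8, 9]  -> 2 point(s)
  x = 11: RHS = 2, y in [6, 11]  -> 2 point(s)
  x = 14: RHS = 15, y in [7, 10]  -> 2 point(s)
  x = 15: RHS = 15, y in [7, 10]  -> 2 point(s)
Affine points: 20. Add the point at infinity: total = 21.

#E(F_17) = 21


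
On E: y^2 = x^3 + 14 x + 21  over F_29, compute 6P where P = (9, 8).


k = 6 = 110_2 (binary, LSB first: 011)
Double-and-add from P = (9, 8):
  bit 0 = 0: acc unchanged = O
  bit 1 = 1: acc = O + (2, 12) = (2, 12)
  bit 2 = 1: acc = (2, 12) + (1, 6) = (4, 5)

6P = (4, 5)


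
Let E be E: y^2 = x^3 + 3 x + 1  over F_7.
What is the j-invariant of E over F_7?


Delta = -16(4 a^3 + 27 b^2) mod 7 = 3
-1728 * (4 a)^3 = -1728 * (4*3)^3 mod 7 = 6
j = 6 * 3^(-1) mod 7 = 2

j = 2 (mod 7)


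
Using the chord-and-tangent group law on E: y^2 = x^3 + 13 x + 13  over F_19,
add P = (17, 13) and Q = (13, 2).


P != Q, so use the chord formula.
s = (y2 - y1) / (x2 - x1) = (8) / (15) mod 19 = 17
x3 = s^2 - x1 - x2 mod 19 = 17^2 - 17 - 13 = 12
y3 = s (x1 - x3) - y1 mod 19 = 17 * (17 - 12) - 13 = 15

P + Q = (12, 15)


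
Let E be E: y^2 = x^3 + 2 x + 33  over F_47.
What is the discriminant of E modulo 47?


4 a^3 + 27 b^2 = 4*2^3 + 27*33^2 = 32 + 29403 = 29435
Delta = -16 * (29435) = -470960
Delta mod 47 = 27

Delta = 27 (mod 47)


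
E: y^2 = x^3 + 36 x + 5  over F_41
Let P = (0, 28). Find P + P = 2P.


Doubling: s = (3 x1^2 + a) / (2 y1)
s = (3*0^2 + 36) / (2*28) mod 41 = 27
x3 = s^2 - 2 x1 mod 41 = 27^2 - 2*0 = 32
y3 = s (x1 - x3) - y1 mod 41 = 27 * (0 - 32) - 28 = 10

2P = (32, 10)


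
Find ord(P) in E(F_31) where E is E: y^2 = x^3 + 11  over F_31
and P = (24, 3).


Compute successive multiples of P until we hit O:
  1P = (24, 3)
  2P = (2, 9)
  3P = (2, 22)
  4P = (24, 28)
  5P = O

ord(P) = 5


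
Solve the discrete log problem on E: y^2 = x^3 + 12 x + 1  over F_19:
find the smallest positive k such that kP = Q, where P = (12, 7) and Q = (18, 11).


Enumerate multiples of P until we hit Q = (18, 11):
  1P = (12, 7)
  2P = (0, 18)
  3P = (18, 8)
  4P = (17, 8)
  5P = (6, 17)
  6P = (8, 18)
  7P = (3, 11)
  8P = (11, 1)
  9P = (13, 6)
  10P = (14, 14)
  11P = (10, 0)
  12P = (14, 5)
  13P = (13, 13)
  14P = (11, 18)
  15P = (3, 8)
  16P = (8, 1)
  17P = (6, 2)
  18P = (17, 11)
  19P = (18, 11)
Match found at i = 19.

k = 19


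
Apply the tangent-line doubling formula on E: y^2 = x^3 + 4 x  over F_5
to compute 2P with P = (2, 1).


Doubling: s = (3 x1^2 + a) / (2 y1)
s = (3*2^2 + 4) / (2*1) mod 5 = 3
x3 = s^2 - 2 x1 mod 5 = 3^2 - 2*2 = 0
y3 = s (x1 - x3) - y1 mod 5 = 3 * (2 - 0) - 1 = 0

2P = (0, 0)


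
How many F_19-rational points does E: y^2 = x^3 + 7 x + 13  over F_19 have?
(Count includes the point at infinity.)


For each x in F_19, count y with y^2 = x^3 + 7 x + 13 mod 19:
  x = 2: RHS = 16, y in [4, 15]  -> 2 point(s)
  x = 3: RHS = 4, y in [2, 17]  -> 2 point(s)
  x = 6: RHS = 5, y in [9, 10]  -> 2 point(s)
  x = 7: RHS = 6, y in [5, 14]  -> 2 point(s)
  x = 8: RHS = 11, y in [7, 12]  -> 2 point(s)
  x = 9: RHS = 7, y in [8, 11]  -> 2 point(s)
  x = 10: RHS = 0, y in [0]  -> 1 point(s)
  x = 12: RHS = 1, y in [1, 18]  -> 2 point(s)
  x = 14: RHS = 5, y in [9, 10]  -> 2 point(s)
  x = 15: RHS = 16, y in [4, 15]  -> 2 point(s)
  x = 18: RHS = 5, y in [9, 10]  -> 2 point(s)
Affine points: 21. Add the point at infinity: total = 22.

#E(F_19) = 22


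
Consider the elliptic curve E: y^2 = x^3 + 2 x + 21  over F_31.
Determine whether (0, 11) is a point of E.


Check whether y^2 = x^3 + 2 x + 21 (mod 31) for (x, y) = (0, 11).
LHS: y^2 = 11^2 mod 31 = 28
RHS: x^3 + 2 x + 21 = 0^3 + 2*0 + 21 mod 31 = 21
LHS != RHS

No, not on the curve


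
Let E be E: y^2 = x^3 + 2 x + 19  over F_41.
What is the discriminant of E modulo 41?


4 a^3 + 27 b^2 = 4*2^3 + 27*19^2 = 32 + 9747 = 9779
Delta = -16 * (9779) = -156464
Delta mod 41 = 33

Delta = 33 (mod 41)


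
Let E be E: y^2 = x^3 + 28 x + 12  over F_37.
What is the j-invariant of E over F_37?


Delta = -16(4 a^3 + 27 b^2) mod 37 = 25
-1728 * (4 a)^3 = -1728 * (4*28)^3 mod 37 = 11
j = 11 * 25^(-1) mod 37 = 33

j = 33 (mod 37)


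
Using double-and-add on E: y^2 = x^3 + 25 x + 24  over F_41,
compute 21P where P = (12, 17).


k = 21 = 10101_2 (binary, LSB first: 10101)
Double-and-add from P = (12, 17):
  bit 0 = 1: acc = O + (12, 17) = (12, 17)
  bit 1 = 0: acc unchanged = (12, 17)
  bit 2 = 1: acc = (12, 17) + (38, 39) = (7, 3)
  bit 3 = 0: acc unchanged = (7, 3)
  bit 4 = 1: acc = (7, 3) + (11, 21) = (33, 3)

21P = (33, 3)


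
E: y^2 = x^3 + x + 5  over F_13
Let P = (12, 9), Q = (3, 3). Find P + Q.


P != Q, so use the chord formula.
s = (y2 - y1) / (x2 - x1) = (7) / (4) mod 13 = 5
x3 = s^2 - x1 - x2 mod 13 = 5^2 - 12 - 3 = 10
y3 = s (x1 - x3) - y1 mod 13 = 5 * (12 - 10) - 9 = 1

P + Q = (10, 1)


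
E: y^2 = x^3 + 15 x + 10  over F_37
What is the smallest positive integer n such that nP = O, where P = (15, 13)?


Compute successive multiples of P until we hit O:
  1P = (15, 13)
  2P = (35, 34)
  3P = (35, 3)
  4P = (15, 24)
  5P = O

ord(P) = 5


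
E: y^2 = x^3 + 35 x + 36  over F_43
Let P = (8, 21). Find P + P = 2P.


Doubling: s = (3 x1^2 + a) / (2 y1)
s = (3*8^2 + 35) / (2*21) mod 43 = 31
x3 = s^2 - 2 x1 mod 43 = 31^2 - 2*8 = 42
y3 = s (x1 - x3) - y1 mod 43 = 31 * (8 - 42) - 21 = 0

2P = (42, 0)


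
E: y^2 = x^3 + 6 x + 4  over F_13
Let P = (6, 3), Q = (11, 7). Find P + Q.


P != Q, so use the chord formula.
s = (y2 - y1) / (x2 - x1) = (4) / (5) mod 13 = 6
x3 = s^2 - x1 - x2 mod 13 = 6^2 - 6 - 11 = 6
y3 = s (x1 - x3) - y1 mod 13 = 6 * (6 - 6) - 3 = 10

P + Q = (6, 10)


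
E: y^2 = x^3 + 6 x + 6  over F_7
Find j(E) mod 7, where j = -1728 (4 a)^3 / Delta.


Delta = -16(4 a^3 + 27 b^2) mod 7 = 3
-1728 * (4 a)^3 = -1728 * (4*6)^3 mod 7 = 6
j = 6 * 3^(-1) mod 7 = 2

j = 2 (mod 7)


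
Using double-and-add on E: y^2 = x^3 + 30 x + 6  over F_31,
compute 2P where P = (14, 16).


k = 2 = 10_2 (binary, LSB first: 01)
Double-and-add from P = (14, 16):
  bit 0 = 0: acc unchanged = O
  bit 1 = 1: acc = O + (7, 1) = (7, 1)

2P = (7, 1)


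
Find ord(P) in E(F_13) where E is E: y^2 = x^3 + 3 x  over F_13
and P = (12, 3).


Compute successive multiples of P until we hit O:
  1P = (12, 3)
  2P = (3, 6)
  3P = (1, 2)
  4P = (10, 9)
  5P = (0, 0)
  6P = (10, 4)
  7P = (1, 11)
  8P = (3, 7)
  ... (continuing to 10P)
  10P = O

ord(P) = 10


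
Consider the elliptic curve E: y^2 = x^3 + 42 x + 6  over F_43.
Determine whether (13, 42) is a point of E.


Check whether y^2 = x^3 + 42 x + 6 (mod 43) for (x, y) = (13, 42).
LHS: y^2 = 42^2 mod 43 = 1
RHS: x^3 + 42 x + 6 = 13^3 + 42*13 + 6 mod 43 = 40
LHS != RHS

No, not on the curve


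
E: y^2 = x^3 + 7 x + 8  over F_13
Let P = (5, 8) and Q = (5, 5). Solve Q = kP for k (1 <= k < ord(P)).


Enumerate multiples of P until we hit Q = (5, 5):
  1P = (5, 8)
  2P = (12, 0)
  3P = (5, 5)
Match found at i = 3.

k = 3


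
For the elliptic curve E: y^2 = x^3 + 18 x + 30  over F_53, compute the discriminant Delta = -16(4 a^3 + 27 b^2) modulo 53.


4 a^3 + 27 b^2 = 4*18^3 + 27*30^2 = 23328 + 24300 = 47628
Delta = -16 * (47628) = -762048
Delta mod 53 = 39

Delta = 39 (mod 53)


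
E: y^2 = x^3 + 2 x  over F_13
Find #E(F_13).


For each x in F_13, count y with y^2 = x^3 + 2 x + 0 mod 13:
  x = 0: RHS = 0, y in [0]  -> 1 point(s)
  x = 1: RHS = 3, y in [4, 9]  -> 2 point(s)
  x = 2: RHS = 12, y in [5, 8]  -> 2 point(s)
  x = 11: RHS = 1, y in [1, 12]  -> 2 point(s)
  x = 12: RHS = 10, y in [6, 7]  -> 2 point(s)
Affine points: 9. Add the point at infinity: total = 10.

#E(F_13) = 10


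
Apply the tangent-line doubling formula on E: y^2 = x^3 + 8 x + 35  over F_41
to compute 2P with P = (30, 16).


Doubling: s = (3 x1^2 + a) / (2 y1)
s = (3*30^2 + 8) / (2*16) mod 41 = 18
x3 = s^2 - 2 x1 mod 41 = 18^2 - 2*30 = 18
y3 = s (x1 - x3) - y1 mod 41 = 18 * (30 - 18) - 16 = 36

2P = (18, 36)


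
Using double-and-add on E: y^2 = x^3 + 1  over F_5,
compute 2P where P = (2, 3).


k = 2 = 10_2 (binary, LSB first: 01)
Double-and-add from P = (2, 3):
  bit 0 = 0: acc unchanged = O
  bit 1 = 1: acc = O + (0, 1) = (0, 1)

2P = (0, 1)


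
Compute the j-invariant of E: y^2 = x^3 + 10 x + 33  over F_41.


Delta = -16(4 a^3 + 27 b^2) mod 41 = 28
-1728 * (4 a)^3 = -1728 * (4*10)^3 mod 41 = 6
j = 6 * 28^(-1) mod 41 = 9

j = 9 (mod 41)


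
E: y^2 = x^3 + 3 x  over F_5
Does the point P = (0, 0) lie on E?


Check whether y^2 = x^3 + 3 x + 0 (mod 5) for (x, y) = (0, 0).
LHS: y^2 = 0^2 mod 5 = 0
RHS: x^3 + 3 x + 0 = 0^3 + 3*0 + 0 mod 5 = 0
LHS = RHS

Yes, on the curve


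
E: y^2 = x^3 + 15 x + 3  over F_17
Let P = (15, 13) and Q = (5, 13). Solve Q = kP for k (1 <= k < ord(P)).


Enumerate multiples of P until we hit Q = (5, 13):
  1P = (15, 13)
  2P = (13, 10)
  3P = (4, 12)
  4P = (7, 14)
  5P = (16, 2)
  6P = (5, 13)
Match found at i = 6.

k = 6


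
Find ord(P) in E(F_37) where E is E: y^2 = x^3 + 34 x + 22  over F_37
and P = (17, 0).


Compute successive multiples of P until we hit O:
  1P = (17, 0)
  2P = O

ord(P) = 2


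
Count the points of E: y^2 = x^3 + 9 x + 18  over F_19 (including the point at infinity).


For each x in F_19, count y with y^2 = x^3 + 9 x + 18 mod 19:
  x = 1: RHS = 9, y in [3, 16]  -> 2 point(s)
  x = 2: RHS = 6, y in [5, 14]  -> 2 point(s)
  x = 4: RHS = 4, y in [2, 17]  -> 2 point(s)
  x = 5: RHS = 17, y in [6, 13]  -> 2 point(s)
  x = 7: RHS = 6, y in [5, 14]  -> 2 point(s)
  x = 9: RHS = 11, y in [7, 12]  -> 2 point(s)
  x = 10: RHS = 6, y in [5, 14]  -> 2 point(s)
  x = 11: RHS = 4, y in [2, 17]  -> 2 point(s)
  x = 12: RHS = 11, y in [7, 12]  -> 2 point(s)
  x = 14: RHS = 0, y in [0]  -> 1 point(s)
  x = 17: RHS = 11, y in [7, 12]  -> 2 point(s)
Affine points: 21. Add the point at infinity: total = 22.

#E(F_19) = 22


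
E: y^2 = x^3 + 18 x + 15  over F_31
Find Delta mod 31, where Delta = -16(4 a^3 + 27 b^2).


4 a^3 + 27 b^2 = 4*18^3 + 27*15^2 = 23328 + 6075 = 29403
Delta = -16 * (29403) = -470448
Delta mod 31 = 8

Delta = 8 (mod 31)


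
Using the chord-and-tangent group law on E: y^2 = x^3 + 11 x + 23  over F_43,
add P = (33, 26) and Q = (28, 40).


P != Q, so use the chord formula.
s = (y2 - y1) / (x2 - x1) = (14) / (38) mod 43 = 23
x3 = s^2 - x1 - x2 mod 43 = 23^2 - 33 - 28 = 38
y3 = s (x1 - x3) - y1 mod 43 = 23 * (33 - 38) - 26 = 31

P + Q = (38, 31)


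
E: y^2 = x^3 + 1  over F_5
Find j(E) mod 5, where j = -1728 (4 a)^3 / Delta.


Delta = -16(4 a^3 + 27 b^2) mod 5 = 3
-1728 * (4 a)^3 = -1728 * (4*0)^3 mod 5 = 0
j = 0 * 3^(-1) mod 5 = 0

j = 0 (mod 5)


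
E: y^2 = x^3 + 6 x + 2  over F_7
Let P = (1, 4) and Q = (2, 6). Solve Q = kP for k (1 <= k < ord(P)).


Enumerate multiples of P until we hit Q = (2, 6):
  1P = (1, 4)
  2P = (2, 1)
  3P = (6, 4)
  4P = (0, 3)
  5P = (0, 4)
  6P = (6, 3)
  7P = (2, 6)
Match found at i = 7.

k = 7


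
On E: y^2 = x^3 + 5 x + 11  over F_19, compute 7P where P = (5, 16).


k = 7 = 111_2 (binary, LSB first: 111)
Double-and-add from P = (5, 16):
  bit 0 = 1: acc = O + (5, 16) = (5, 16)
  bit 1 = 1: acc = (5, 16) + (1, 13) = (10, 4)
  bit 2 = 1: acc = (10, 4) + (9, 5) = (1, 6)

7P = (1, 6)


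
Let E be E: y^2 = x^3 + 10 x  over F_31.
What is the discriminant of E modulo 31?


4 a^3 + 27 b^2 = 4*10^3 + 27*0^2 = 4000 + 0 = 4000
Delta = -16 * (4000) = -64000
Delta mod 31 = 15

Delta = 15 (mod 31)


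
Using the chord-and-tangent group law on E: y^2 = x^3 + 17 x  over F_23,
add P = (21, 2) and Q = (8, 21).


P != Q, so use the chord formula.
s = (y2 - y1) / (x2 - x1) = (19) / (10) mod 23 = 18
x3 = s^2 - x1 - x2 mod 23 = 18^2 - 21 - 8 = 19
y3 = s (x1 - x3) - y1 mod 23 = 18 * (21 - 19) - 2 = 11

P + Q = (19, 11)


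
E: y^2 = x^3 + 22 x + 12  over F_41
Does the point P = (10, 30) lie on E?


Check whether y^2 = x^3 + 22 x + 12 (mod 41) for (x, y) = (10, 30).
LHS: y^2 = 30^2 mod 41 = 39
RHS: x^3 + 22 x + 12 = 10^3 + 22*10 + 12 mod 41 = 2
LHS != RHS

No, not on the curve


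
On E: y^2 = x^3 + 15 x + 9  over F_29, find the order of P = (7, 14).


Compute successive multiples of P until we hit O:
  1P = (7, 14)
  2P = (14, 18)
  3P = (3, 9)
  4P = (26, 13)
  5P = (5, 21)
  6P = (22, 24)
  7P = (23, 14)
  8P = (28, 15)
  ... (continuing to 17P)
  17P = O

ord(P) = 17


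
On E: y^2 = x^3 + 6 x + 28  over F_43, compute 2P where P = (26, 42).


Doubling: s = (3 x1^2 + a) / (2 y1)
s = (3*26^2 + 6) / (2*42) mod 43 = 15
x3 = s^2 - 2 x1 mod 43 = 15^2 - 2*26 = 1
y3 = s (x1 - x3) - y1 mod 43 = 15 * (26 - 1) - 42 = 32

2P = (1, 32)


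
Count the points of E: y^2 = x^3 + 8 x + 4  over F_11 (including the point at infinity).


For each x in F_11, count y with y^2 = x^3 + 8 x + 4 mod 11:
  x = 0: RHS = 4, y in [2, 9]  -> 2 point(s)
  x = 3: RHS = 0, y in [0]  -> 1 point(s)
  x = 4: RHS = 1, y in [1, 10]  -> 2 point(s)
  x = 5: RHS = 4, y in [2, 9]  -> 2 point(s)
  x = 6: RHS = 4, y in [2, 9]  -> 2 point(s)
Affine points: 9. Add the point at infinity: total = 10.

#E(F_11) = 10


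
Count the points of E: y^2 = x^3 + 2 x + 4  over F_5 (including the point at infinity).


For each x in F_5, count y with y^2 = x^3 + 2 x + 4 mod 5:
  x = 0: RHS = 4, y in [2, 3]  -> 2 point(s)
  x = 2: RHS = 1, y in [1, 4]  -> 2 point(s)
  x = 4: RHS = 1, y in [1, 4]  -> 2 point(s)
Affine points: 6. Add the point at infinity: total = 7.

#E(F_5) = 7


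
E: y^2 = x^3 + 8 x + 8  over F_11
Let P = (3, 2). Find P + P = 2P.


Doubling: s = (3 x1^2 + a) / (2 y1)
s = (3*3^2 + 8) / (2*2) mod 11 = 6
x3 = s^2 - 2 x1 mod 11 = 6^2 - 2*3 = 8
y3 = s (x1 - x3) - y1 mod 11 = 6 * (3 - 8) - 2 = 1

2P = (8, 1)


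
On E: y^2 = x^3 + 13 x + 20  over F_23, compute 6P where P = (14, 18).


k = 6 = 110_2 (binary, LSB first: 011)
Double-and-add from P = (14, 18):
  bit 0 = 0: acc unchanged = O
  bit 1 = 1: acc = O + (22, 12) = (22, 12)
  bit 2 = 1: acc = (22, 12) + (5, 7) = (5, 16)

6P = (5, 16)


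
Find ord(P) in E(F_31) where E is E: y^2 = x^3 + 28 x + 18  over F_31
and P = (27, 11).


Compute successive multiples of P until we hit O:
  1P = (27, 11)
  2P = (2, 19)
  3P = (21, 28)
  4P = (16, 25)
  5P = (26, 30)
  6P = (29, 27)
  7P = (8, 17)
  8P = (4, 16)
  ... (continuing to 18P)
  18P = O

ord(P) = 18


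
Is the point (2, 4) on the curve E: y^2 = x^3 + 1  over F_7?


Check whether y^2 = x^3 + 0 x + 1 (mod 7) for (x, y) = (2, 4).
LHS: y^2 = 4^2 mod 7 = 2
RHS: x^3 + 0 x + 1 = 2^3 + 0*2 + 1 mod 7 = 2
LHS = RHS

Yes, on the curve


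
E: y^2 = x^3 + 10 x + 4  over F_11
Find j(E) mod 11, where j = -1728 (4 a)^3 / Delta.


Delta = -16(4 a^3 + 27 b^2) mod 11 = 5
-1728 * (4 a)^3 = -1728 * (4*10)^3 mod 11 = 9
j = 9 * 5^(-1) mod 11 = 4

j = 4 (mod 11)


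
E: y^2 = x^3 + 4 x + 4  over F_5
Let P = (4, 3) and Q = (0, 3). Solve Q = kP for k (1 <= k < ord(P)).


Enumerate multiples of P until we hit Q = (0, 3):
  1P = (4, 3)
  2P = (1, 3)
  3P = (0, 2)
  4P = (2, 0)
  5P = (0, 3)
Match found at i = 5.

k = 5


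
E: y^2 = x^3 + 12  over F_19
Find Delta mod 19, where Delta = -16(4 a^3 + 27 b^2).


4 a^3 + 27 b^2 = 4*0^3 + 27*12^2 = 0 + 3888 = 3888
Delta = -16 * (3888) = -62208
Delta mod 19 = 17

Delta = 17 (mod 19)


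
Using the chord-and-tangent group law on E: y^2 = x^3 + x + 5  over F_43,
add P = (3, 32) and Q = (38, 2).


P != Q, so use the chord formula.
s = (y2 - y1) / (x2 - x1) = (13) / (35) mod 43 = 36
x3 = s^2 - x1 - x2 mod 43 = 36^2 - 3 - 38 = 8
y3 = s (x1 - x3) - y1 mod 43 = 36 * (3 - 8) - 32 = 3

P + Q = (8, 3)


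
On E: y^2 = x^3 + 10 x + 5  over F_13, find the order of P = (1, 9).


Compute successive multiples of P until we hit O:
  1P = (1, 9)
  2P = (11, 4)
  3P = (11, 9)
  4P = (1, 4)
  5P = O

ord(P) = 5


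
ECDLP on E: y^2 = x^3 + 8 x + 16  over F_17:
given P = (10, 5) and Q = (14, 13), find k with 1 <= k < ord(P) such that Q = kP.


Enumerate multiples of P until we hit Q = (14, 13):
  1P = (10, 5)
  2P = (12, 15)
  3P = (3, 13)
  4P = (6, 5)
  5P = (1, 12)
  6P = (15, 14)
  7P = (0, 13)
  8P = (9, 1)
  9P = (14, 13)
Match found at i = 9.

k = 9


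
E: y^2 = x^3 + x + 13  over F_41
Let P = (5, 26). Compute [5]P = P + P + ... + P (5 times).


k = 5 = 101_2 (binary, LSB first: 101)
Double-and-add from P = (5, 26):
  bit 0 = 1: acc = O + (5, 26) = (5, 26)
  bit 1 = 0: acc unchanged = (5, 26)
  bit 2 = 1: acc = (5, 26) + (13, 3) = (5, 15)

5P = (5, 15)


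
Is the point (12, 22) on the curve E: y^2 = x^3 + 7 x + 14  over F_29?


Check whether y^2 = x^3 + 7 x + 14 (mod 29) for (x, y) = (12, 22).
LHS: y^2 = 22^2 mod 29 = 20
RHS: x^3 + 7 x + 14 = 12^3 + 7*12 + 14 mod 29 = 28
LHS != RHS

No, not on the curve


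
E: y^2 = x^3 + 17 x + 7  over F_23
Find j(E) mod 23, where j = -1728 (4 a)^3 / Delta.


Delta = -16(4 a^3 + 27 b^2) mod 23 = 16
-1728 * (4 a)^3 = -1728 * (4*17)^3 mod 23 = 3
j = 3 * 16^(-1) mod 23 = 16

j = 16 (mod 23)


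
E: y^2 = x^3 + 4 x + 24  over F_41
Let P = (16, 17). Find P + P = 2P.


Doubling: s = (3 x1^2 + a) / (2 y1)
s = (3*16^2 + 4) / (2*17) mod 41 = 1
x3 = s^2 - 2 x1 mod 41 = 1^2 - 2*16 = 10
y3 = s (x1 - x3) - y1 mod 41 = 1 * (16 - 10) - 17 = 30

2P = (10, 30)


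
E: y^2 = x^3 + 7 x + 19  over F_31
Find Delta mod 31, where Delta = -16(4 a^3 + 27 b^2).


4 a^3 + 27 b^2 = 4*7^3 + 27*19^2 = 1372 + 9747 = 11119
Delta = -16 * (11119) = -177904
Delta mod 31 = 5

Delta = 5 (mod 31)


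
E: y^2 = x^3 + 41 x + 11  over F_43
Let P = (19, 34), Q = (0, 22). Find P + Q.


P != Q, so use the chord formula.
s = (y2 - y1) / (x2 - x1) = (31) / (24) mod 43 = 21
x3 = s^2 - x1 - x2 mod 43 = 21^2 - 19 - 0 = 35
y3 = s (x1 - x3) - y1 mod 43 = 21 * (19 - 35) - 34 = 17

P + Q = (35, 17)


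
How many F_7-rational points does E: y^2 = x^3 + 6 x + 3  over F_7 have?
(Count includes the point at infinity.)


For each x in F_7, count y with y^2 = x^3 + 6 x + 3 mod 7:
  x = 2: RHS = 2, y in [3, 4]  -> 2 point(s)
  x = 4: RHS = 0, y in [0]  -> 1 point(s)
  x = 5: RHS = 4, y in [2, 5]  -> 2 point(s)
Affine points: 5. Add the point at infinity: total = 6.

#E(F_7) = 6


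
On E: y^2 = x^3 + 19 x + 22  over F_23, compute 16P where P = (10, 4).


k = 16 = 10000_2 (binary, LSB first: 00001)
Double-and-add from P = (10, 4):
  bit 0 = 0: acc unchanged = O
  bit 1 = 0: acc unchanged = O
  bit 2 = 0: acc unchanged = O
  bit 3 = 0: acc unchanged = O
  bit 4 = 1: acc = O + (15, 5) = (15, 5)

16P = (15, 5)


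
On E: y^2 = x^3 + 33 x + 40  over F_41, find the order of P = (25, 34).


Compute successive multiples of P until we hit O:
  1P = (25, 34)
  2P = (1, 22)
  3P = (5, 17)
  4P = (19, 8)
  5P = (34, 9)
  6P = (13, 1)
  7P = (8, 23)
  8P = (7, 9)
  ... (continuing to 27P)
  27P = O

ord(P) = 27


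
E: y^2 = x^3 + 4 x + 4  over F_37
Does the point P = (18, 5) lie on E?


Check whether y^2 = x^3 + 4 x + 4 (mod 37) for (x, y) = (18, 5).
LHS: y^2 = 5^2 mod 37 = 25
RHS: x^3 + 4 x + 4 = 18^3 + 4*18 + 4 mod 37 = 25
LHS = RHS

Yes, on the curve


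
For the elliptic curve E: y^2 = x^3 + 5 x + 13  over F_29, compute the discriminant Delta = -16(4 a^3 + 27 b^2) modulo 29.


4 a^3 + 27 b^2 = 4*5^3 + 27*13^2 = 500 + 4563 = 5063
Delta = -16 * (5063) = -81008
Delta mod 29 = 18

Delta = 18 (mod 29)


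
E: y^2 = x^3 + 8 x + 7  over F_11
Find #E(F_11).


For each x in F_11, count y with y^2 = x^3 + 8 x + 7 mod 11:
  x = 1: RHS = 5, y in [4, 7]  -> 2 point(s)
  x = 2: RHS = 9, y in [3, 8]  -> 2 point(s)
  x = 3: RHS = 3, y in [5, 6]  -> 2 point(s)
  x = 4: RHS = 4, y in [2, 9]  -> 2 point(s)
  x = 8: RHS = 0, y in [0]  -> 1 point(s)
  x = 9: RHS = 5, y in [4, 7]  -> 2 point(s)
  x = 10: RHS = 9, y in [3, 8]  -> 2 point(s)
Affine points: 13. Add the point at infinity: total = 14.

#E(F_11) = 14


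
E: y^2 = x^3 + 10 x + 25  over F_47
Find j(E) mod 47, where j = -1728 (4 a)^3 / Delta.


Delta = -16(4 a^3 + 27 b^2) mod 47 = 29
-1728 * (4 a)^3 = -1728 * (4*10)^3 mod 47 = 34
j = 34 * 29^(-1) mod 47 = 19

j = 19 (mod 47)


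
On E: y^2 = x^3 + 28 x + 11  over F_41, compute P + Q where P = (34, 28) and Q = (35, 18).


P != Q, so use the chord formula.
s = (y2 - y1) / (x2 - x1) = (31) / (1) mod 41 = 31
x3 = s^2 - x1 - x2 mod 41 = 31^2 - 34 - 35 = 31
y3 = s (x1 - x3) - y1 mod 41 = 31 * (34 - 31) - 28 = 24

P + Q = (31, 24)


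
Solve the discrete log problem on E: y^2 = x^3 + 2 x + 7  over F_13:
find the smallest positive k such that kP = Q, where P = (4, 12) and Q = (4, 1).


Enumerate multiples of P until we hit Q = (4, 1):
  1P = (4, 12)
  2P = (6, 12)
  3P = (3, 1)
  4P = (10, 0)
  5P = (3, 12)
  6P = (6, 1)
  7P = (4, 1)
Match found at i = 7.

k = 7


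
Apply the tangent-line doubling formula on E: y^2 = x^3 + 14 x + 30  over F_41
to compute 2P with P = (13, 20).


Doubling: s = (3 x1^2 + a) / (2 y1)
s = (3*13^2 + 14) / (2*20) mod 41 = 12
x3 = s^2 - 2 x1 mod 41 = 12^2 - 2*13 = 36
y3 = s (x1 - x3) - y1 mod 41 = 12 * (13 - 36) - 20 = 32

2P = (36, 32)


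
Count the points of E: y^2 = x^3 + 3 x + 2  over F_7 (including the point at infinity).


For each x in F_7, count y with y^2 = x^3 + 3 x + 2 mod 7:
  x = 0: RHS = 2, y in [3, 4]  -> 2 point(s)
  x = 2: RHS = 2, y in [3, 4]  -> 2 point(s)
  x = 4: RHS = 1, y in [1, 6]  -> 2 point(s)
  x = 5: RHS = 2, y in [3, 4]  -> 2 point(s)
Affine points: 8. Add the point at infinity: total = 9.

#E(F_7) = 9


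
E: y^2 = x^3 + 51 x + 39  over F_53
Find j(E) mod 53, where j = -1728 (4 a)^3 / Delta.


Delta = -16(4 a^3 + 27 b^2) mod 53 = 4
-1728 * (4 a)^3 = -1728 * (4*51)^3 mod 53 = 7
j = 7 * 4^(-1) mod 53 = 15

j = 15 (mod 53)


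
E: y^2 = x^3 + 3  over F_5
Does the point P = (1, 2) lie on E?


Check whether y^2 = x^3 + 0 x + 3 (mod 5) for (x, y) = (1, 2).
LHS: y^2 = 2^2 mod 5 = 4
RHS: x^3 + 0 x + 3 = 1^3 + 0*1 + 3 mod 5 = 4
LHS = RHS

Yes, on the curve


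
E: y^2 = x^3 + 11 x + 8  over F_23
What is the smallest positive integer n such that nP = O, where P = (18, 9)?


Compute successive multiples of P until we hit O:
  1P = (18, 9)
  2P = (5, 2)
  3P = (9, 10)
  4P = (21, 22)
  5P = (13, 5)
  6P = (0, 10)
  7P = (17, 5)
  8P = (4, 1)
  ... (continuing to 23P)
  23P = O

ord(P) = 23


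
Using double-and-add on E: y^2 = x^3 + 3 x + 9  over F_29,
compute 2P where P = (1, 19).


k = 2 = 10_2 (binary, LSB first: 01)
Double-and-add from P = (1, 19):
  bit 0 = 0: acc unchanged = O
  bit 1 = 1: acc = O + (21, 16) = (21, 16)

2P = (21, 16)


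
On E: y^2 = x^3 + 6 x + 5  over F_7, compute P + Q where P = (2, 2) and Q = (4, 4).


P != Q, so use the chord formula.
s = (y2 - y1) / (x2 - x1) = (2) / (2) mod 7 = 1
x3 = s^2 - x1 - x2 mod 7 = 1^2 - 2 - 4 = 2
y3 = s (x1 - x3) - y1 mod 7 = 1 * (2 - 2) - 2 = 5

P + Q = (2, 5)


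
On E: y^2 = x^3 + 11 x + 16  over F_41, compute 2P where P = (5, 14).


Doubling: s = (3 x1^2 + a) / (2 y1)
s = (3*5^2 + 11) / (2*14) mod 41 = 6
x3 = s^2 - 2 x1 mod 41 = 6^2 - 2*5 = 26
y3 = s (x1 - x3) - y1 mod 41 = 6 * (5 - 26) - 14 = 24

2P = (26, 24)


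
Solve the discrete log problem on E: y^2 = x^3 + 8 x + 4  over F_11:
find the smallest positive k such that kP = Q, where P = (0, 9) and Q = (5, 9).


Enumerate multiples of P until we hit Q = (5, 9):
  1P = (0, 9)
  2P = (4, 10)
  3P = (5, 9)
Match found at i = 3.

k = 3


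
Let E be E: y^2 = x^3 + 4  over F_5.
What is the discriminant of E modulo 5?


4 a^3 + 27 b^2 = 4*0^3 + 27*4^2 = 0 + 432 = 432
Delta = -16 * (432) = -6912
Delta mod 5 = 3

Delta = 3 (mod 5)


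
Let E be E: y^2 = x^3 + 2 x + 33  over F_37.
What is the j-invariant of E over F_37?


Delta = -16(4 a^3 + 27 b^2) mod 37 = 13
-1728 * (4 a)^3 = -1728 * (4*2)^3 mod 37 = 8
j = 8 * 13^(-1) mod 37 = 12

j = 12 (mod 37)


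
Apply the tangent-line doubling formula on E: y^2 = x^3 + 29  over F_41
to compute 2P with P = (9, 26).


Doubling: s = (3 x1^2 + a) / (2 y1)
s = (3*9^2 + 0) / (2*26) mod 41 = 37
x3 = s^2 - 2 x1 mod 41 = 37^2 - 2*9 = 39
y3 = s (x1 - x3) - y1 mod 41 = 37 * (9 - 39) - 26 = 12

2P = (39, 12)


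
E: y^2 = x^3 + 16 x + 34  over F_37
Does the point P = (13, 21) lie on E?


Check whether y^2 = x^3 + 16 x + 34 (mod 37) for (x, y) = (13, 21).
LHS: y^2 = 21^2 mod 37 = 34
RHS: x^3 + 16 x + 34 = 13^3 + 16*13 + 34 mod 37 = 34
LHS = RHS

Yes, on the curve


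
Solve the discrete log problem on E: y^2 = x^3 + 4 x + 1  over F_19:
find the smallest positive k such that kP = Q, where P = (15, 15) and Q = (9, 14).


Enumerate multiples of P until we hit Q = (9, 14):
  1P = (15, 15)
  2P = (17, 17)
  3P = (7, 12)
  4P = (1, 14)
  5P = (0, 1)
  6P = (2, 6)
  7P = (9, 14)
Match found at i = 7.

k = 7


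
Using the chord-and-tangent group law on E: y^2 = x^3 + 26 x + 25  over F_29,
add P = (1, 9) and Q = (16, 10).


P != Q, so use the chord formula.
s = (y2 - y1) / (x2 - x1) = (1) / (15) mod 29 = 2
x3 = s^2 - x1 - x2 mod 29 = 2^2 - 1 - 16 = 16
y3 = s (x1 - x3) - y1 mod 29 = 2 * (1 - 16) - 9 = 19

P + Q = (16, 19)


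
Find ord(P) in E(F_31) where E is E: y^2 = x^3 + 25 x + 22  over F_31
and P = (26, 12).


Compute successive multiples of P until we hit O:
  1P = (26, 12)
  2P = (11, 4)
  3P = (2, 7)
  4P = (13, 23)
  5P = (25, 11)
  6P = (12, 2)
  7P = (3, 0)
  8P = (12, 29)
  ... (continuing to 14P)
  14P = O

ord(P) = 14


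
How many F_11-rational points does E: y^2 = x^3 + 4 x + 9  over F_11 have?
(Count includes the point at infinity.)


For each x in F_11, count y with y^2 = x^3 + 4 x + 9 mod 11:
  x = 0: RHS = 9, y in [3, 8]  -> 2 point(s)
  x = 1: RHS = 3, y in [5, 6]  -> 2 point(s)
  x = 2: RHS = 3, y in [5, 6]  -> 2 point(s)
  x = 3: RHS = 4, y in [2, 9]  -> 2 point(s)
  x = 4: RHS = 1, y in [1, 10]  -> 2 point(s)
  x = 5: RHS = 0, y in [0]  -> 1 point(s)
  x = 8: RHS = 3, y in [5, 6]  -> 2 point(s)
  x = 9: RHS = 4, y in [2, 9]  -> 2 point(s)
  x = 10: RHS = 4, y in [2, 9]  -> 2 point(s)
Affine points: 17. Add the point at infinity: total = 18.

#E(F_11) = 18


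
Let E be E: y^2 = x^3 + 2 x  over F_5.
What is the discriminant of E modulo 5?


4 a^3 + 27 b^2 = 4*2^3 + 27*0^2 = 32 + 0 = 32
Delta = -16 * (32) = -512
Delta mod 5 = 3

Delta = 3 (mod 5)


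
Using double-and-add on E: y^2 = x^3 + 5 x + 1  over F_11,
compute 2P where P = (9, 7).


k = 2 = 10_2 (binary, LSB first: 01)
Double-and-add from P = (9, 7):
  bit 0 = 0: acc unchanged = O
  bit 1 = 1: acc = O + (8, 6) = (8, 6)

2P = (8, 6)


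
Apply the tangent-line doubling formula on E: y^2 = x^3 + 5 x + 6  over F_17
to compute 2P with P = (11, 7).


Doubling: s = (3 x1^2 + a) / (2 y1)
s = (3*11^2 + 5) / (2*7) mod 17 = 2
x3 = s^2 - 2 x1 mod 17 = 2^2 - 2*11 = 16
y3 = s (x1 - x3) - y1 mod 17 = 2 * (11 - 16) - 7 = 0

2P = (16, 0)


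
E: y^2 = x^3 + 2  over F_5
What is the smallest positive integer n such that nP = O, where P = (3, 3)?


Compute successive multiples of P until we hit O:
  1P = (3, 3)
  2P = (3, 2)
  3P = O

ord(P) = 3


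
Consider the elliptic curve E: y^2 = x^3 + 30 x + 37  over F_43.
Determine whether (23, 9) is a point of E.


Check whether y^2 = x^3 + 30 x + 37 (mod 43) for (x, y) = (23, 9).
LHS: y^2 = 9^2 mod 43 = 38
RHS: x^3 + 30 x + 37 = 23^3 + 30*23 + 37 mod 43 = 37
LHS != RHS

No, not on the curve


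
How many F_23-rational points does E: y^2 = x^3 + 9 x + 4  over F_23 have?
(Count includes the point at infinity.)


For each x in F_23, count y with y^2 = x^3 + 9 x + 4 mod 23:
  x = 0: RHS = 4, y in [2, 21]  -> 2 point(s)
  x = 3: RHS = 12, y in [9, 14]  -> 2 point(s)
  x = 4: RHS = 12, y in [9, 14]  -> 2 point(s)
  x = 5: RHS = 13, y in [6, 17]  -> 2 point(s)
  x = 8: RHS = 13, y in [6, 17]  -> 2 point(s)
  x = 9: RHS = 9, y in [3, 20]  -> 2 point(s)
  x = 10: RHS = 13, y in [6, 17]  -> 2 point(s)
  x = 11: RHS = 8, y in [10, 13]  -> 2 point(s)
  x = 12: RHS = 0, y in [0]  -> 1 point(s)
  x = 13: RHS = 18, y in [8, 15]  -> 2 point(s)
  x = 15: RHS = 18, y in [8, 15]  -> 2 point(s)
  x = 16: RHS = 12, y in [9, 14]  -> 2 point(s)
  x = 18: RHS = 18, y in [8, 15]  -> 2 point(s)
  x = 21: RHS = 1, y in [1, 22]  -> 2 point(s)
Affine points: 27. Add the point at infinity: total = 28.

#E(F_23) = 28


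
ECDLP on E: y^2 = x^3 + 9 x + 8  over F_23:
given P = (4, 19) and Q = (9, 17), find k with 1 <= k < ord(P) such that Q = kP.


Enumerate multiples of P until we hit Q = (9, 17):
  1P = (4, 19)
  2P = (0, 10)
  3P = (14, 16)
  4P = (9, 17)
Match found at i = 4.

k = 4


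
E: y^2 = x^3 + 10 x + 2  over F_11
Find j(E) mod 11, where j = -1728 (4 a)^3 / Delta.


Delta = -16(4 a^3 + 27 b^2) mod 11 = 8
-1728 * (4 a)^3 = -1728 * (4*10)^3 mod 11 = 9
j = 9 * 8^(-1) mod 11 = 8

j = 8 (mod 11)


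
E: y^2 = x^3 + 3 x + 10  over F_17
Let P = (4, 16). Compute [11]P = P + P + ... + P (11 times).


k = 11 = 1011_2 (binary, LSB first: 1101)
Double-and-add from P = (4, 16):
  bit 0 = 1: acc = O + (4, 16) = (4, 16)
  bit 1 = 1: acc = (4, 16) + (9, 1) = (13, 11)
  bit 2 = 0: acc unchanged = (13, 11)
  bit 3 = 1: acc = (13, 11) + (8, 11) = (13, 6)

11P = (13, 6)


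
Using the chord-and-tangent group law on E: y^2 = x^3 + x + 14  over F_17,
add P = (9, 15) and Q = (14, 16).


P != Q, so use the chord formula.
s = (y2 - y1) / (x2 - x1) = (1) / (5) mod 17 = 7
x3 = s^2 - x1 - x2 mod 17 = 7^2 - 9 - 14 = 9
y3 = s (x1 - x3) - y1 mod 17 = 7 * (9 - 9) - 15 = 2

P + Q = (9, 2)


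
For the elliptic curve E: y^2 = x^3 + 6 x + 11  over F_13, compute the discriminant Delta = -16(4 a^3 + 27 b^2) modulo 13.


4 a^3 + 27 b^2 = 4*6^3 + 27*11^2 = 864 + 3267 = 4131
Delta = -16 * (4131) = -66096
Delta mod 13 = 9

Delta = 9 (mod 13)


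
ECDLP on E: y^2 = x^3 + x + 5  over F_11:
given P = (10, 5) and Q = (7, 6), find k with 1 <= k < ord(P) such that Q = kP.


Enumerate multiples of P until we hit Q = (7, 6):
  1P = (10, 5)
  2P = (7, 5)
  3P = (5, 6)
  4P = (0, 4)
  5P = (2, 9)
  6P = (2, 2)
  7P = (0, 7)
  8P = (5, 5)
  9P = (7, 6)
Match found at i = 9.

k = 9


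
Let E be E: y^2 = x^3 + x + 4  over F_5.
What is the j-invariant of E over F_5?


Delta = -16(4 a^3 + 27 b^2) mod 5 = 4
-1728 * (4 a)^3 = -1728 * (4*1)^3 mod 5 = 3
j = 3 * 4^(-1) mod 5 = 2

j = 2 (mod 5)


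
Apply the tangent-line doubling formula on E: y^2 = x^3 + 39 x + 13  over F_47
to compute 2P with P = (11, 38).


Doubling: s = (3 x1^2 + a) / (2 y1)
s = (3*11^2 + 39) / (2*38) mod 47 = 9
x3 = s^2 - 2 x1 mod 47 = 9^2 - 2*11 = 12
y3 = s (x1 - x3) - y1 mod 47 = 9 * (11 - 12) - 38 = 0

2P = (12, 0)


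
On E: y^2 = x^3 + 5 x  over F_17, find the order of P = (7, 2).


Compute successive multiples of P until we hit O:
  1P = (7, 2)
  2P = (2, 1)
  3P = (6, 5)
  4P = (13, 16)
  5P = (10, 8)
  6P = (4, 4)
  7P = (14, 14)
  8P = (9, 14)
  ... (continuing to 26P)
  26P = O

ord(P) = 26


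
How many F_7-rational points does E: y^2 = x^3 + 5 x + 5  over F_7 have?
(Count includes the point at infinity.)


For each x in F_7, count y with y^2 = x^3 + 5 x + 5 mod 7:
  x = 1: RHS = 4, y in [2, 5]  -> 2 point(s)
  x = 2: RHS = 2, y in [3, 4]  -> 2 point(s)
  x = 5: RHS = 1, y in [1, 6]  -> 2 point(s)
Affine points: 6. Add the point at infinity: total = 7.

#E(F_7) = 7


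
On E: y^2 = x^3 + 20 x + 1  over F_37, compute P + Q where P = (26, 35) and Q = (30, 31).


P != Q, so use the chord formula.
s = (y2 - y1) / (x2 - x1) = (33) / (4) mod 37 = 36
x3 = s^2 - x1 - x2 mod 37 = 36^2 - 26 - 30 = 19
y3 = s (x1 - x3) - y1 mod 37 = 36 * (26 - 19) - 35 = 32

P + Q = (19, 32)


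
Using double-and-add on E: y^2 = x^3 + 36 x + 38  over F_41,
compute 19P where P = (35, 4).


k = 19 = 10011_2 (binary, LSB first: 11001)
Double-and-add from P = (35, 4):
  bit 0 = 1: acc = O + (35, 4) = (35, 4)
  bit 1 = 1: acc = (35, 4) + (8, 31) = (40, 1)
  bit 2 = 0: acc unchanged = (40, 1)
  bit 3 = 0: acc unchanged = (40, 1)
  bit 4 = 1: acc = (40, 1) + (20, 36) = (2, 35)

19P = (2, 35)


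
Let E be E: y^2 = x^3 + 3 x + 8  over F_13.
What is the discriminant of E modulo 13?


4 a^3 + 27 b^2 = 4*3^3 + 27*8^2 = 108 + 1728 = 1836
Delta = -16 * (1836) = -29376
Delta mod 13 = 4

Delta = 4 (mod 13)
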